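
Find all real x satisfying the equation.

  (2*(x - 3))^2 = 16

Step 1. [(2*(x - 3))^2 = 16] 16 ≥ 0, LHS is (·)² — take ±√ ⇒ sqrt: 2*(x - 3) = 4 or -4.
Step 2. [2*(x - 3) = 4 or -4] leading coefficient 2: divide by 2, so div: x - 3 = 2 or -2.
Step 3. [x - 3 = 2 or -2] peel the -3: add 3 from each side. So sub: x = 5 or 1.

Answer: x ∈ {1, 5}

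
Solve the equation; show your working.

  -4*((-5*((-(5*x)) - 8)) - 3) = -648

Step 1. [-4*((-5*((-(5*x)) - 8)) - 3) = -648] LHS = -4·(…); ÷-4 both sides ⇒ div: (-5*((-(5*x)) - 8)) - 3 = 162.
Step 2. [(-5*((-(5*x)) - 8)) - 3 = 162] -3 is outermost — add 3 both sides ⇒ sub: -5*((-(5*x)) - 8) = 165.
Step 3. [-5*((-(5*x)) - 8) = 165] LHS = -5·(…); ÷-5 both sides, so div: (-(5*x)) - 8 = -33.
Step 4. [(-(5*x)) - 8 = -33] 8 comes off first (add 8), so sub: -(5*x) = -25.
Step 5. [-(5*x) = -25] flip signs both sides ⇒ neg: 5*x = 25.
Step 6. [5*x = 25] 5·(inner) — divide through by 5 ⇒ div: x = 5.

Answer: x ∈ {5}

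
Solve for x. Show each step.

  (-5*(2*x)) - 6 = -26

Step 1. [(-5*(2*x)) - 6 = -26] the outer -6 inverts by adding 6 ⇒ sub: -5*(2*x) = -20.
Step 2. [-5*(2*x) = -20] divide by the outer -5. So div: 2*x = 4.
Step 3. [2*x = 4] 2·(inner) — divide through by 2 ⇒ div: x = 2.

Answer: x ∈ {2}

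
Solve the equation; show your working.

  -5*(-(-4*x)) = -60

Step 1. [-5*(-(-4*x)) = -60] divide by the outer -5, so div: -(-4*x) = 12.
Step 2. [-(-4*x) = 12] leading − — multiply by −1 ⇒ neg: -4*x = -12.
Step 3. [-4*x = -12] leading coefficient -4: divide by -4. So div: x = 3.

Answer: x ∈ {3}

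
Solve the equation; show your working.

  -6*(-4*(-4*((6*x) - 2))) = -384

Step 1. [-6*(-4*(-4*((6*x) - 2))) = -384] leading coefficient -6: divide by -6 ⇒ div: -4*(-4*((6*x) - 2)) = 64.
Step 2. [-4*(-4*((6*x) - 2)) = 64] divide by the outer -4, so div: -4*((6*x) - 2) = -16.
Step 3. [-4*((6*x) - 2) = -16] divide by the outer -4. So div: (6*x) - 2 = 4.
Step 4. [(6*x) - 2 = 4] 2 comes off first (add 2), so sub: 6*x = 6.
Step 5. [6*x = 6] leading coefficient 6: divide by 6, so div: x = 1.

Answer: x ∈ {1}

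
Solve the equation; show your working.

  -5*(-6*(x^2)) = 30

Step 1. [-5*(-6*(x^2)) = 30] -5·(inner) — divide through by -5, so div: -6*(x^2) = -6.
Step 2. [-6*(x^2) = -6] -6·(inner) — divide through by -6. So div: x^2 = 1.
Step 3. [x^2 = 1] √ both sides: 1 ≥ 0 gives two branches. So sqrt: x = 1 or -1.

Answer: x ∈ {-1, 1}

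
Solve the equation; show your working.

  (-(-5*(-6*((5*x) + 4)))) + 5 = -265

Step 1. [(-(-5*(-6*((5*x) + 4)))) + 5 = -265] the outer +5 inverts by subtracting 5 ⇒ sub: -(-5*(-6*((5*x) + 4))) = -270.
Step 2. [-(-5*(-6*((5*x) + 4))) = -270] flip signs both sides. So neg: -5*(-6*((5*x) + 4)) = 270.
Step 3. [-5*(-6*((5*x) + 4)) = 270] divide by the outer -5 ⇒ div: -6*((5*x) + 4) = -54.
Step 4. [-6*((5*x) + 4) = -54] LHS = -6·(…); ÷-6 both sides ⇒ div: (5*x) + 4 = 9.
Step 5. [(5*x) + 4 = 9] peel the +4: subtract 4 from each side. So sub: 5*x = 5.
Step 6. [5*x = 5] divide by the outer 5, so div: x = 1.

Answer: x ∈ {1}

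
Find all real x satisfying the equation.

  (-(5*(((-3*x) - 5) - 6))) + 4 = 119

Step 1. [(-(5*(((-3*x) - 5) - 6))) + 4 = 119] +4 is outermost — subtract 4 both sides, so sub: -(5*(((-3*x) - 5) - 6)) = 115.
Step 2. [-(5*(((-3*x) - 5) - 6)) = 115] LHS negated; negate both sides ⇒ neg: 5*(((-3*x) - 5) - 6) = -115.
Step 3. [5*(((-3*x) - 5) - 6) = -115] divide by the outer 5 ⇒ div: ((-3*x) - 5) - 6 = -23.
Step 4. [((-3*x) - 5) - 6 = -23] -6 is outermost — add 6 both sides. So sub: (-3*x) - 5 = -17.
Step 5. [(-3*x) - 5 = -17] peel the -5: add 5 from each side ⇒ sub: -3*x = -12.
Step 6. [-3*x = -12] -3·(inner) — divide through by -3 ⇒ div: x = 4.

Answer: x ∈ {4}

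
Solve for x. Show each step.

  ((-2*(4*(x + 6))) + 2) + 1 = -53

Step 1. [((-2*(4*(x + 6))) + 2) + 1 = -53] peel the +1: subtract 1 from each side. So sub: (-2*(4*(x + 6))) + 2 = -54.
Step 2. [(-2*(4*(x + 6))) + 2 = -54] 2 comes off first (subtract 2) ⇒ sub: -2*(4*(x + 6)) = -56.
Step 3. [-2*(4*(x + 6)) = -56] LHS = -2·(…); ÷-2 both sides ⇒ div: 4*(x + 6) = 28.
Step 4. [4*(x + 6) = 28] divide by the outer 4. So div: x + 6 = 7.
Step 5. [x + 6 = 7] peel the +6: subtract 6 from each side ⇒ sub: x = 1.

Answer: x ∈ {1}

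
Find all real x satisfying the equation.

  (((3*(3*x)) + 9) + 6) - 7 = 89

Step 1. [(((3*(3*x)) + 9) + 6) - 7 = 89] add 7: x sits inside (… - 7), so sub: ((3*(3*x)) + 9) + 6 = 96.
Step 2. [((3*(3*x)) + 9) + 6 = 96] the outer +6 inverts by subtracting 6 ⇒ sub: (3*(3*x)) + 9 = 90.
Step 3. [(3*(3*x)) + 9 = 90] subtract 9: x sits inside (… + 9) ⇒ sub: 3*(3*x) = 81.
Step 4. [3*(3*x) = 81] LHS = 3·(…); ÷3 both sides. So div: 3*x = 27.
Step 5. [3*x = 27] 3 out front; divide by 3, so div: x = 9.

Answer: x ∈ {9}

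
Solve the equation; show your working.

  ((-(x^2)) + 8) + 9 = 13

Step 1. [((-(x^2)) + 8) + 9 = 13] peel the +9: subtract 9 from each side ⇒ sub: (-(x^2)) + 8 = 4.
Step 2. [(-(x^2)) + 8 = 4] the outer +8 inverts by subtracting 8 ⇒ sub: -(x^2) = -4.
Step 3. [-(x^2) = -4] LHS negated; negate both sides. So neg: x^2 = 4.
Step 4. [x^2 = 4] √ both sides: 4 ≥ 0 gives two branches, so sqrt: x = 2 or -2.

Answer: x ∈ {-2, 2}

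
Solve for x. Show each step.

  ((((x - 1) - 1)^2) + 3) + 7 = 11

Step 1. [((((x - 1) - 1)^2) + 3) + 7 = 11] 7 comes off first (subtract 7). So sub: (((x - 1) - 1)^2) + 3 = 4.
Step 2. [(((x - 1) - 1)^2) + 3 = 4] +3 is outermost — subtract 3 both sides. So sub: ((x - 1) - 1)^2 = 1.
Step 3. [((x - 1) - 1)^2 = 1] LHS squared, RHS 1 ≥ 0: apply √ (±), so sqrt: (x - 1) - 1 = 1 or -1.
Step 4. [(x - 1) - 1 = 1 or -1] peel the -1: add 1 from each side ⇒ sub: x - 1 = 2 or 0.
Step 5. [x - 1 = 2 or 0] -1 is outermost — add 1 both sides. So sub: x = 3 or 1.

Answer: x ∈ {1, 3}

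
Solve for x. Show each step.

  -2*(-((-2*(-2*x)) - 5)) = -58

Step 1. [-2*(-((-2*(-2*x)) - 5)) = -58] LHS = -2·(…); ÷-2 both sides. So div: -((-2*(-2*x)) - 5) = 29.
Step 2. [-((-2*(-2*x)) - 5) = 29] leading − — multiply by −1. So neg: (-2*(-2*x)) - 5 = -29.
Step 3. [(-2*(-2*x)) - 5 = -29] peel the -5: add 5 from each side ⇒ sub: -2*(-2*x) = -24.
Step 4. [-2*(-2*x) = -24] leading coefficient -2: divide by -2. So div: -2*x = 12.
Step 5. [-2*x = 12] -2·(inner) — divide through by -2 ⇒ div: x = -6.

Answer: x ∈ {-6}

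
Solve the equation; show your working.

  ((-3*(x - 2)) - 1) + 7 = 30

Step 1. [((-3*(x - 2)) - 1) + 7 = 30] 7 comes off first (subtract 7). So sub: (-3*(x - 2)) - 1 = 23.
Step 2. [(-3*(x - 2)) - 1 = 23] peel the -1: add 1 from each side, so sub: -3*(x - 2) = 24.
Step 3. [-3*(x - 2) = 24] -3·(inner) — divide through by -3. So div: x - 2 = -8.
Step 4. [x - 2 = -8] the outer -2 inverts by adding 2, so sub: x = -6.

Answer: x ∈ {-6}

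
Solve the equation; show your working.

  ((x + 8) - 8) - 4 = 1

Step 1. [((x + 8) - 8) - 4 = 1] 4 comes off first (add 4) ⇒ sub: (x + 8) - 8 = 5.
Step 2. [(x + 8) - 8 = 5] peel the -8: add 8 from each side. So sub: x + 8 = 13.
Step 3. [x + 8 = 13] +8 is outermost — subtract 8 both sides, so sub: x = 5.

Answer: x ∈ {5}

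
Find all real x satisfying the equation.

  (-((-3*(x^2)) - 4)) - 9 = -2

Step 1. [(-((-3*(x^2)) - 4)) - 9 = -2] the outer -9 inverts by adding 9. So sub: -((-3*(x^2)) - 4) = 7.
Step 2. [-((-3*(x^2)) - 4) = 7] flip signs both sides, so neg: (-3*(x^2)) - 4 = -7.
Step 3. [(-3*(x^2)) - 4 = -7] the outer -4 inverts by adding 4, so sub: -3*(x^2) = -3.
Step 4. [-3*(x^2) = -3] -3 out front; divide by -3, so div: x^2 = 1.
Step 5. [x^2 = 1] √ both sides: 1 ≥ 0 gives two branches, so sqrt: x = 1 or -1.

Answer: x ∈ {-1, 1}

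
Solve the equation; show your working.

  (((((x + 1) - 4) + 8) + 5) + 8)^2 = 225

Step 1. [(((((x + 1) - 4) + 8) + 5) + 8)^2 = 225] 225 ≥ 0, LHS is (·)² — take ±√, so sqrt: ((((x + 1) - 4) + 8) + 5) + 8 = 15 or -15.
Step 2. [((((x + 1) - 4) + 8) + 5) + 8 = 15 or -15] 8 comes off first (subtract 8). So sub: (((x + 1) - 4) + 8) + 5 = 7 or -23.
Step 3. [(((x + 1) - 4) + 8) + 5 = 7 or -23] 5 comes off first (subtract 5) ⇒ sub: ((x + 1) - 4) + 8 = 2 or -28.
Step 4. [((x + 1) - 4) + 8 = 2 or -28] 8 comes off first (subtract 8) ⇒ sub: (x + 1) - 4 = -6 or -36.
Step 5. [(x + 1) - 4 = -6 or -36] peel the -4: add 4 from each side, so sub: x + 1 = -2 or -32.
Step 6. [x + 1 = -2 or -32] +1 is outermost — subtract 1 both sides. So sub: x = -3 or -33.

Answer: x ∈ {-33, -3}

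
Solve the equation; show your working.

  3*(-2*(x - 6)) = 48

Step 1. [3*(-2*(x - 6)) = 48] 3 out front; divide by 3 ⇒ div: -2*(x - 6) = 16.
Step 2. [-2*(x - 6) = 16] -2·(inner) — divide through by -2. So div: x - 6 = -8.
Step 3. [x - 6 = -8] peel the -6: add 6 from each side ⇒ sub: x = -2.

Answer: x ∈ {-2}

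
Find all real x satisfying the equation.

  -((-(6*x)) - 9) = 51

Step 1. [-((-(6*x)) - 9) = 51] leading − — multiply by −1, so neg: (-(6*x)) - 9 = -51.
Step 2. [(-(6*x)) - 9 = -51] 9 comes off first (add 9), so sub: -(6*x) = -42.
Step 3. [-(6*x) = -42] flip signs both sides ⇒ neg: 6*x = 42.
Step 4. [6*x = 42] 6·(inner) — divide through by 6. So div: x = 7.

Answer: x ∈ {7}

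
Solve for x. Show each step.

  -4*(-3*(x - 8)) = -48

Step 1. [-4*(-3*(x - 8)) = -48] LHS = -4·(…); ÷-4 both sides. So div: -3*(x - 8) = 12.
Step 2. [-3*(x - 8) = 12] -3·(inner) — divide through by -3. So div: x - 8 = -4.
Step 3. [x - 8 = -4] the outer -8 inverts by adding 8. So sub: x = 4.

Answer: x ∈ {4}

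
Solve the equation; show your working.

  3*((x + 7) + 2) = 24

Step 1. [3*((x + 7) + 2) = 24] LHS = 3·(…); ÷3 both sides. So div: (x + 7) + 2 = 8.
Step 2. [(x + 7) + 2 = 8] +2 is outermost — subtract 2 both sides. So sub: x + 7 = 6.
Step 3. [x + 7 = 6] peel the +7: subtract 7 from each side ⇒ sub: x = -1.

Answer: x ∈ {-1}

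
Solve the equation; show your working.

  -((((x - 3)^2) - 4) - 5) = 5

Step 1. [-((((x - 3)^2) - 4) - 5) = 5] LHS negated; negate both sides, so neg: (((x - 3)^2) - 4) - 5 = -5.
Step 2. [(((x - 3)^2) - 4) - 5 = -5] add 5: x sits inside (… - 5), so sub: ((x - 3)^2) - 4 = 0.
Step 3. [((x - 3)^2) - 4 = 0] the outer -4 inverts by adding 4, so sub: (x - 3)^2 = 4.
Step 4. [(x - 3)^2 = 4] LHS squared, RHS 4 ≥ 0: apply √ (±) ⇒ sqrt: x - 3 = 2 or -2.
Step 5. [x - 3 = 2 or -2] peel the -3: add 3 from each side. So sub: x = 5 or 1.

Answer: x ∈ {1, 5}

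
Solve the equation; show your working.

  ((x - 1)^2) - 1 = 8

Step 1. [((x - 1)^2) - 1 = 8] the outer -1 inverts by adding 1. So sub: (x - 1)^2 = 9.
Step 2. [(x - 1)^2 = 9] 9 ≥ 0, LHS is (·)² — take ±√ ⇒ sqrt: x - 1 = 3 or -3.
Step 3. [x - 1 = 3 or -3] add 1: x sits inside (… - 1), so sub: x = 4 or -2.

Answer: x ∈ {-2, 4}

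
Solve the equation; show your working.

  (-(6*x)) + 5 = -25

Step 1. [(-(6*x)) + 5 = -25] subtract 5: x sits inside (… + 5). So sub: -(6*x) = -30.
Step 2. [-(6*x) = -30] flip signs both sides. So neg: 6*x = 30.
Step 3. [6*x = 30] 6·(inner) — divide through by 6. So div: x = 5.

Answer: x ∈ {5}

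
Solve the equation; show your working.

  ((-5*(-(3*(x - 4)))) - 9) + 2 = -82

Step 1. [((-5*(-(3*(x - 4)))) - 9) + 2 = -82] peel the +2: subtract 2 from each side, so sub: (-5*(-(3*(x - 4)))) - 9 = -84.
Step 2. [(-5*(-(3*(x - 4)))) - 9 = -84] add 9: x sits inside (… - 9) ⇒ sub: -5*(-(3*(x - 4))) = -75.
Step 3. [-5*(-(3*(x - 4))) = -75] divide by the outer -5 ⇒ div: -(3*(x - 4)) = 15.
Step 4. [-(3*(x - 4)) = 15] LHS negated; negate both sides ⇒ neg: 3*(x - 4) = -15.
Step 5. [3*(x - 4) = -15] divide by the outer 3, so div: x - 4 = -5.
Step 6. [x - 4 = -5] the outer -4 inverts by adding 4, so sub: x = -1.

Answer: x ∈ {-1}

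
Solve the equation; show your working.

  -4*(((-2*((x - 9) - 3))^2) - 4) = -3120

Step 1. [-4*(((-2*((x - 9) - 3))^2) - 4) = -3120] LHS = -4·(…); ÷-4 both sides ⇒ div: ((-2*((x - 9) - 3))^2) - 4 = 780.
Step 2. [((-2*((x - 9) - 3))^2) - 4 = 780] 4 comes off first (add 4), so sub: (-2*((x - 9) - 3))^2 = 784.
Step 3. [(-2*((x - 9) - 3))^2 = 784] LHS squared, RHS 784 ≥ 0: apply √ (±) ⇒ sqrt: -2*((x - 9) - 3) = 28 or -28.
Step 4. [-2*((x - 9) - 3) = 28 or -28] -2 out front; divide by -2, so div: (x - 9) - 3 = -14 or 14.
Step 5. [(x - 9) - 3 = -14 or 14] 3 comes off first (add 3). So sub: x - 9 = -11 or 17.
Step 6. [x - 9 = -11 or 17] add 9: x sits inside (… - 9) ⇒ sub: x = -2 or 26.

Answer: x ∈ {-2, 26}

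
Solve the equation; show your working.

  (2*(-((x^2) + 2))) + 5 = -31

Step 1. [(2*(-((x^2) + 2))) + 5 = -31] the outer +5 inverts by subtracting 5 ⇒ sub: 2*(-((x^2) + 2)) = -36.
Step 2. [2*(-((x^2) + 2)) = -36] LHS = 2·(…); ÷2 both sides ⇒ div: -((x^2) + 2) = -18.
Step 3. [-((x^2) + 2) = -18] leading − — multiply by −1. So neg: (x^2) + 2 = 18.
Step 4. [(x^2) + 2 = 18] +2 is outermost — subtract 2 both sides. So sub: x^2 = 16.
Step 5. [x^2 = 16] √ both sides: 16 ≥ 0 gives two branches, so sqrt: x = 4 or -4.

Answer: x ∈ {-4, 4}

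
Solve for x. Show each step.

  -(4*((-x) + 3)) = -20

Step 1. [-(4*((-x) + 3)) = -20] LHS negated; negate both sides ⇒ neg: 4*((-x) + 3) = 20.
Step 2. [4*((-x) + 3) = 20] leading coefficient 4: divide by 4. So div: (-x) + 3 = 5.
Step 3. [(-x) + 3 = 5] peel the +3: subtract 3 from each side. So sub: -x = 2.
Step 4. [-x = 2] LHS negated; negate both sides ⇒ neg: x = -2.

Answer: x ∈ {-2}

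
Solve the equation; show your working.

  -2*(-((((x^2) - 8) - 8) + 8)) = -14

Step 1. [-2*(-((((x^2) - 8) - 8) + 8)) = -14] -2 out front; divide by -2 ⇒ div: -((((x^2) - 8) - 8) + 8) = 7.
Step 2. [-((((x^2) - 8) - 8) + 8) = 7] flip signs both sides. So neg: (((x^2) - 8) - 8) + 8 = -7.
Step 3. [(((x^2) - 8) - 8) + 8 = -7] 8 comes off first (subtract 8) ⇒ sub: ((x^2) - 8) - 8 = -15.
Step 4. [((x^2) - 8) - 8 = -15] -8 is outermost — add 8 both sides ⇒ sub: (x^2) - 8 = -7.
Step 5. [(x^2) - 8 = -7] -8 is outermost — add 8 both sides. So sub: x^2 = 1.
Step 6. [x^2 = 1] √ both sides: 1 ≥ 0 gives two branches ⇒ sqrt: x = 1 or -1.

Answer: x ∈ {-1, 1}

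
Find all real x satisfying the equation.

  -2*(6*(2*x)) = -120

Step 1. [-2*(6*(2*x)) = -120] LHS = -2·(…); ÷-2 both sides, so div: 6*(2*x) = 60.
Step 2. [6*(2*x) = 60] 6 out front; divide by 6, so div: 2*x = 10.
Step 3. [2*x = 10] LHS = 2·(…); ÷2 both sides, so div: x = 5.

Answer: x ∈ {5}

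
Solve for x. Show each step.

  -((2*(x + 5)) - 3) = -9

Step 1. [-((2*(x + 5)) - 3) = -9] LHS negated; negate both sides, so neg: (2*(x + 5)) - 3 = 9.
Step 2. [(2*(x + 5)) - 3 = 9] peel the -3: add 3 from each side ⇒ sub: 2*(x + 5) = 12.
Step 3. [2*(x + 5) = 12] 2·(inner) — divide through by 2. So div: x + 5 = 6.
Step 4. [x + 5 = 6] the outer +5 inverts by subtracting 5. So sub: x = 1.

Answer: x ∈ {1}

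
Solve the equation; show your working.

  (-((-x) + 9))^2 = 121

Step 1. [(-((-x) + 9))^2 = 121] 121 ≥ 0, LHS is (·)² — take ±√. So sqrt: -((-x) + 9) = 11 or -11.
Step 2. [-((-x) + 9) = 11 or -11] LHS negated; negate both sides. So neg: (-x) + 9 = -11 or 11.
Step 3. [(-x) + 9 = -11 or 11] subtract 9: x sits inside (… + 9) ⇒ sub: -x = -20 or 2.
Step 4. [-x = -20 or 2] flip signs both sides, so neg: x = 20 or -2.

Answer: x ∈ {-2, 20}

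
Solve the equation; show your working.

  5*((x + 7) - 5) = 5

Step 1. [5*((x + 7) - 5) = 5] 5·(inner) — divide through by 5. So div: (x + 7) - 5 = 1.
Step 2. [(x + 7) - 5 = 1] -5 is outermost — add 5 both sides. So sub: x + 7 = 6.
Step 3. [x + 7 = 6] peel the +7: subtract 7 from each side, so sub: x = -1.

Answer: x ∈ {-1}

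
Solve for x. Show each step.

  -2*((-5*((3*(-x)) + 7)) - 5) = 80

Step 1. [-2*((-5*((3*(-x)) + 7)) - 5) = 80] divide by the outer -2 ⇒ div: (-5*((3*(-x)) + 7)) - 5 = -40.
Step 2. [(-5*((3*(-x)) + 7)) - 5 = -40] the outer -5 inverts by adding 5, so sub: -5*((3*(-x)) + 7) = -35.
Step 3. [-5*((3*(-x)) + 7) = -35] -5·(inner) — divide through by -5, so div: (3*(-x)) + 7 = 7.
Step 4. [(3*(-x)) + 7 = 7] the outer +7 inverts by subtracting 7, so sub: 3*(-x) = 0.
Step 5. [3*(-x) = 0] 3·(inner) — divide through by 3, so div: -x = 0.
Step 6. [-x = 0] leading − — multiply by −1, so neg: x = 0.

Answer: x ∈ {0}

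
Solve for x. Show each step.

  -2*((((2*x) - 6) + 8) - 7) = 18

Step 1. [-2*((((2*x) - 6) + 8) - 7) = 18] -2 out front; divide by -2. So div: (((2*x) - 6) + 8) - 7 = -9.
Step 2. [(((2*x) - 6) + 8) - 7 = -9] add 7: x sits inside (… - 7) ⇒ sub: ((2*x) - 6) + 8 = -2.
Step 3. [((2*x) - 6) + 8 = -2] subtract 8: x sits inside (… + 8). So sub: (2*x) - 6 = -10.
Step 4. [(2*x) - 6 = -10] 2 | LHS and 2 | -10: pull 2 out ⇒ factor: x - 3 = -5.
Step 5. [x - 3 = -5] -3 is outermost — add 3 both sides ⇒ sub: x = -2.

Answer: x ∈ {-2}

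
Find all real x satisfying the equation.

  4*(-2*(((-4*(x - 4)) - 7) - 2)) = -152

Step 1. [4*(-2*(((-4*(x - 4)) - 7) - 2)) = -152] divide by the outer 4. So div: -2*(((-4*(x - 4)) - 7) - 2) = -38.
Step 2. [-2*(((-4*(x - 4)) - 7) - 2) = -38] divide by the outer -2 ⇒ div: ((-4*(x - 4)) - 7) - 2 = 19.
Step 3. [((-4*(x - 4)) - 7) - 2 = 19] the outer -2 inverts by adding 2, so sub: (-4*(x - 4)) - 7 = 21.
Step 4. [(-4*(x - 4)) - 7 = 21] the outer -7 inverts by adding 7, so sub: -4*(x - 4) = 28.
Step 5. [-4*(x - 4) = 28] -4·(inner) — divide through by -4. So div: x - 4 = -7.
Step 6. [x - 4 = -7] add 4: x sits inside (… - 4), so sub: x = -3.

Answer: x ∈ {-3}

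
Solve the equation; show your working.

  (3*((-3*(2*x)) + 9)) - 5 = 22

Step 1. [(3*((-3*(2*x)) + 9)) - 5 = 22] -5 is outermost — add 5 both sides, so sub: 3*((-3*(2*x)) + 9) = 27.
Step 2. [3*((-3*(2*x)) + 9) = 27] 3 out front; divide by 3 ⇒ div: (-3*(2*x)) + 9 = 9.
Step 3. [(-3*(2*x)) + 9 = 9] subtract 9: x sits inside (… + 9) ⇒ sub: -3*(2*x) = 0.
Step 4. [-3*(2*x) = 0] -3·(inner) — divide through by -3, so div: 2*x = 0.
Step 5. [2*x = 0] LHS = 2·(…); ÷2 both sides ⇒ div: x = 0.

Answer: x ∈ {0}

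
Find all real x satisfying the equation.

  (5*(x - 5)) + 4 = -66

Step 1. [(5*(x - 5)) + 4 = -66] the outer +4 inverts by subtracting 4, so sub: 5*(x - 5) = -70.
Step 2. [5*(x - 5) = -70] 5 out front; divide by 5. So div: x - 5 = -14.
Step 3. [x - 5 = -14] the outer -5 inverts by adding 5, so sub: x = -9.

Answer: x ∈ {-9}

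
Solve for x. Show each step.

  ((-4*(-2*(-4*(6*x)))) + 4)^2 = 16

Step 1. [((-4*(-2*(-4*(6*x)))) + 4)^2 = 16] √ both sides: 16 ≥ 0 gives two branches, so sqrt: (-4*(-2*(-4*(6*x)))) + 4 = 4 or -4.
Step 2. [(-4*(-2*(-4*(6*x)))) + 4 = 4 or -4] subtract 4: x sits inside (… + 4), so sub: -4*(-2*(-4*(6*x))) = 0 or -8.
Step 3. [-4*(-2*(-4*(6*x))) = 0 or -8] -4 out front; divide by -4 ⇒ div: -2*(-4*(6*x)) = 0 or 2.
Step 4. [-2*(-4*(6*x)) = 0 or 2] divide by the outer -2 ⇒ div: -4*(6*x) = 0 or -1.
Step 5. [-4*(6*x) = 0 or -1] LHS = -4·(…); ÷-4 both sides. So div: 6*x = 0 or 1/4.
Step 6. [6*x = 0 or 1/4] 6 out front; divide by 6 ⇒ div: x = 0 or 1/24.

Answer: x ∈ {0, 1/24}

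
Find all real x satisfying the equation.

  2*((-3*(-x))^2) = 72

Step 1. [2*((-3*(-x))^2) = 72] LHS = 2·(…); ÷2 both sides. So div: (-3*(-x))^2 = 36.
Step 2. [(-3*(-x))^2 = 36] √ both sides: 36 ≥ 0 gives two branches. So sqrt: -3*(-x) = 6 or -6.
Step 3. [-3*(-x) = 6 or -6] -3·(inner) — divide through by -3 ⇒ div: -x = -2 or 2.
Step 4. [-x = -2 or 2] leading − — multiply by −1, so neg: x = 2 or -2.

Answer: x ∈ {-2, 2}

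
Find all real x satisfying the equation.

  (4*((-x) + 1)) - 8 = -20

Step 1. [(4*((-x) + 1)) - 8 = -20] 4 | LHS and 4 | -20: pull 4 out, so factor: ((-x) + 1) - 2 = -5.
Step 2. [((-x) + 1) - 2 = -5] peel the -2: add 2 from each side, so sub: (-x) + 1 = -3.
Step 3. [(-x) + 1 = -3] 1 comes off first (subtract 1) ⇒ sub: -x = -4.
Step 4. [-x = -4] flip signs both sides, so neg: x = 4.

Answer: x ∈ {4}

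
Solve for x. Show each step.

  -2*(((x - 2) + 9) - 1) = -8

Step 1. [-2*(((x - 2) + 9) - 1) = -8] -2 out front; divide by -2. So div: ((x - 2) + 9) - 1 = 4.
Step 2. [((x - 2) + 9) - 1 = 4] -1 is outermost — add 1 both sides, so sub: (x - 2) + 9 = 5.
Step 3. [(x - 2) + 9 = 5] 9 comes off first (subtract 9). So sub: x - 2 = -4.
Step 4. [x - 2 = -4] -2 is outermost — add 2 both sides. So sub: x = -2.

Answer: x ∈ {-2}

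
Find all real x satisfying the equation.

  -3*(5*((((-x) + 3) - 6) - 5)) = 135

Step 1. [-3*(5*((((-x) + 3) - 6) - 5)) = 135] LHS = -3·(…); ÷-3 both sides, so div: 5*((((-x) + 3) - 6) - 5) = -45.
Step 2. [5*((((-x) + 3) - 6) - 5) = -45] leading coefficient 5: divide by 5, so div: (((-x) + 3) - 6) - 5 = -9.
Step 3. [(((-x) + 3) - 6) - 5 = -9] 5 comes off first (add 5), so sub: ((-x) + 3) - 6 = -4.
Step 4. [((-x) + 3) - 6 = -4] add 6: x sits inside (… - 6), so sub: (-x) + 3 = 2.
Step 5. [(-x) + 3 = 2] subtract 3: x sits inside (… + 3), so sub: -x = -1.
Step 6. [-x = -1] flip signs both sides, so neg: x = 1.

Answer: x ∈ {1}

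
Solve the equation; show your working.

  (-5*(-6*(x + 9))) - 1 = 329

Step 1. [(-5*(-6*(x + 9))) - 1 = 329] add 1: x sits inside (… - 1). So sub: -5*(-6*(x + 9)) = 330.
Step 2. [-5*(-6*(x + 9)) = 330] -5·(inner) — divide through by -5 ⇒ div: -6*(x + 9) = -66.
Step 3. [-6*(x + 9) = -66] divide by the outer -6 ⇒ div: x + 9 = 11.
Step 4. [x + 9 = 11] peel the +9: subtract 9 from each side. So sub: x = 2.

Answer: x ∈ {2}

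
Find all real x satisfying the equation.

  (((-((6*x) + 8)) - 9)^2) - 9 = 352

Step 1. [(((-((6*x) + 8)) - 9)^2) - 9 = 352] add 9: x sits inside (… - 9), so sub: ((-((6*x) + 8)) - 9)^2 = 361.
Step 2. [((-((6*x) + 8)) - 9)^2 = 361] 361 ≥ 0, LHS is (·)² — take ±√ ⇒ sqrt: (-((6*x) + 8)) - 9 = 19 or -19.
Step 3. [(-((6*x) + 8)) - 9 = 19 or -19] add 9: x sits inside (… - 9), so sub: -((6*x) + 8) = 28 or -10.
Step 4. [-((6*x) + 8) = 28 or -10] flip signs both sides, so neg: (6*x) + 8 = -28 or 10.
Step 5. [(6*x) + 8 = -28 or 10] 8 comes off first (subtract 8), so sub: 6*x = -36 or 2.
Step 6. [6*x = -36 or 2] 6·(inner) — divide through by 6, so div: x = -6 or 1/3.

Answer: x ∈ {-6, 1/3}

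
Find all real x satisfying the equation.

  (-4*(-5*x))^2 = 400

Step 1. [(-4*(-5*x))^2 = 400] 400 ≥ 0, LHS is (·)² — take ±√ ⇒ sqrt: -4*(-5*x) = 20 or -20.
Step 2. [-4*(-5*x) = 20 or -20] -4 out front; divide by -4, so div: -5*x = -5 or 5.
Step 3. [-5*x = -5 or 5] LHS = -5·(…); ÷-5 both sides. So div: x = 1 or -1.

Answer: x ∈ {-1, 1}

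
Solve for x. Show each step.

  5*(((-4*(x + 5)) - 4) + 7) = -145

Step 1. [5*(((-4*(x + 5)) - 4) + 7) = -145] 5·(inner) — divide through by 5, so div: ((-4*(x + 5)) - 4) + 7 = -29.
Step 2. [((-4*(x + 5)) - 4) + 7 = -29] the outer +7 inverts by subtracting 7, so sub: (-4*(x + 5)) - 4 = -36.
Step 3. [(-4*(x + 5)) - 4 = -36] add 4: x sits inside (… - 4), so sub: -4*(x + 5) = -32.
Step 4. [-4*(x + 5) = -32] leading coefficient -4: divide by -4, so div: x + 5 = 8.
Step 5. [x + 5 = 8] 5 comes off first (subtract 5) ⇒ sub: x = 3.

Answer: x ∈ {3}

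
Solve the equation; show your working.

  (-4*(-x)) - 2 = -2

Step 1. [(-4*(-x)) - 2 = -2] add 2: x sits inside (… - 2). So sub: -4*(-x) = 0.
Step 2. [-4*(-x) = 0] -4·(inner) — divide through by -4 ⇒ div: -x = 0.
Step 3. [-x = 0] leading − — multiply by −1, so neg: x = 0.

Answer: x ∈ {0}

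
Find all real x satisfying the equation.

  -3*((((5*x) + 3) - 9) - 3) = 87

Step 1. [-3*((((5*x) + 3) - 9) - 3) = 87] divide by the outer -3 ⇒ div: (((5*x) + 3) - 9) - 3 = -29.
Step 2. [(((5*x) + 3) - 9) - 3 = -29] 3 comes off first (add 3). So sub: ((5*x) + 3) - 9 = -26.
Step 3. [((5*x) + 3) - 9 = -26] add 9: x sits inside (… - 9), so sub: (5*x) + 3 = -17.
Step 4. [(5*x) + 3 = -17] subtract 3: x sits inside (… + 3), so sub: 5*x = -20.
Step 5. [5*x = -20] divide by the outer 5 ⇒ div: x = -4.

Answer: x ∈ {-4}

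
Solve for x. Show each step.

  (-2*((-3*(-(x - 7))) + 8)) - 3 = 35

Step 1. [(-2*((-3*(-(x - 7))) + 8)) - 3 = 35] add 3: x sits inside (… - 3), so sub: -2*((-3*(-(x - 7))) + 8) = 38.
Step 2. [-2*((-3*(-(x - 7))) + 8) = 38] -2·(inner) — divide through by -2, so div: (-3*(-(x - 7))) + 8 = -19.
Step 3. [(-3*(-(x - 7))) + 8 = -19] subtract 8: x sits inside (… + 8) ⇒ sub: -3*(-(x - 7)) = -27.
Step 4. [-3*(-(x - 7)) = -27] -3 out front; divide by -3. So div: -(x - 7) = 9.
Step 5. [-(x - 7) = 9] LHS negated; negate both sides ⇒ neg: x - 7 = -9.
Step 6. [x - 7 = -9] -7 is outermost — add 7 both sides. So sub: x = -2.

Answer: x ∈ {-2}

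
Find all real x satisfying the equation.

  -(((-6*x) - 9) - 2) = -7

Step 1. [-(((-6*x) - 9) - 2) = -7] LHS negated; negate both sides ⇒ neg: ((-6*x) - 9) - 2 = 7.
Step 2. [((-6*x) - 9) - 2 = 7] -2 is outermost — add 2 both sides ⇒ sub: (-6*x) - 9 = 9.
Step 3. [(-6*x) - 9 = 9] 9 comes off first (add 9), so sub: -6*x = 18.
Step 4. [-6*x = 18] leading coefficient -6: divide by -6 ⇒ div: x = -3.

Answer: x ∈ {-3}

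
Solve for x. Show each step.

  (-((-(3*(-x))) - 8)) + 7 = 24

Step 1. [(-((-(3*(-x))) - 8)) + 7 = 24] the outer +7 inverts by subtracting 7, so sub: -((-(3*(-x))) - 8) = 17.
Step 2. [-((-(3*(-x))) - 8) = 17] leading − — multiply by −1 ⇒ neg: (-(3*(-x))) - 8 = -17.
Step 3. [(-(3*(-x))) - 8 = -17] add 8: x sits inside (… - 8), so sub: -(3*(-x)) = -9.
Step 4. [-(3*(-x)) = -9] LHS negated; negate both sides, so neg: 3*(-x) = 9.
Step 5. [3*(-x) = 9] LHS = 3·(…); ÷3 both sides, so div: -x = 3.
Step 6. [-x = 3] flip signs both sides ⇒ neg: x = -3.

Answer: x ∈ {-3}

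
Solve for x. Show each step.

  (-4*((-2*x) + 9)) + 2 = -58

Step 1. [(-4*((-2*x) + 9)) + 2 = -58] subtract 2: x sits inside (… + 2). So sub: -4*((-2*x) + 9) = -60.
Step 2. [-4*((-2*x) + 9) = -60] leading coefficient -4: divide by -4. So div: (-2*x) + 9 = 15.
Step 3. [(-2*x) + 9 = 15] subtract 9: x sits inside (… + 9), so sub: -2*x = 6.
Step 4. [-2*x = 6] -2·(inner) — divide through by -2 ⇒ div: x = -3.

Answer: x ∈ {-3}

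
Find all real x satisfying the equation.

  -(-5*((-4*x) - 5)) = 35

Step 1. [-(-5*((-4*x) - 5)) = 35] LHS negated; negate both sides, so neg: -5*((-4*x) - 5) = -35.
Step 2. [-5*((-4*x) - 5) = -35] LHS = -5·(…); ÷-5 both sides ⇒ div: (-4*x) - 5 = 7.
Step 3. [(-4*x) - 5 = 7] -5 is outermost — add 5 both sides, so sub: -4*x = 12.
Step 4. [-4*x = 12] -4 out front; divide by -4 ⇒ div: x = -3.

Answer: x ∈ {-3}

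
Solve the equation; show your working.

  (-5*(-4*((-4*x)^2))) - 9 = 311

Step 1. [(-5*(-4*((-4*x)^2))) - 9 = 311] peel the -9: add 9 from each side ⇒ sub: -5*(-4*((-4*x)^2)) = 320.
Step 2. [-5*(-4*((-4*x)^2)) = 320] -5 out front; divide by -5. So div: -4*((-4*x)^2) = -64.
Step 3. [-4*((-4*x)^2) = -64] LHS = -4·(…); ÷-4 both sides ⇒ div: (-4*x)^2 = 16.
Step 4. [(-4*x)^2 = 16] √ both sides: 16 ≥ 0 gives two branches, so sqrt: -4*x = 4 or -4.
Step 5. [-4*x = 4 or -4] leading coefficient -4: divide by -4, so div: x = -1 or 1.

Answer: x ∈ {-1, 1}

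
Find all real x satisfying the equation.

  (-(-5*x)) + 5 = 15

Step 1. [(-(-5*x)) + 5 = 15] the outer +5 inverts by subtracting 5 ⇒ sub: -(-5*x) = 10.
Step 2. [-(-5*x) = 10] leading − — multiply by −1, so neg: -5*x = -10.
Step 3. [-5*x = -10] -5 out front; divide by -5, so div: x = 2.

Answer: x ∈ {2}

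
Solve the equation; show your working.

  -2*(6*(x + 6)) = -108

Step 1. [-2*(6*(x + 6)) = -108] leading coefficient -2: divide by -2 ⇒ div: 6*(x + 6) = 54.
Step 2. [6*(x + 6) = 54] LHS = 6·(…); ÷6 both sides. So div: x + 6 = 9.
Step 3. [x + 6 = 9] the outer +6 inverts by subtracting 6. So sub: x = 3.

Answer: x ∈ {3}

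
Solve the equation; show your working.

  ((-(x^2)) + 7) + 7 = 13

Step 1. [((-(x^2)) + 7) + 7 = 13] subtract 7: x sits inside (… + 7) ⇒ sub: (-(x^2)) + 7 = 6.
Step 2. [(-(x^2)) + 7 = 6] subtract 7: x sits inside (… + 7). So sub: -(x^2) = -1.
Step 3. [-(x^2) = -1] leading − — multiply by −1, so neg: x^2 = 1.
Step 4. [x^2 = 1] √ both sides: 1 ≥ 0 gives two branches, so sqrt: x = 1 or -1.

Answer: x ∈ {-1, 1}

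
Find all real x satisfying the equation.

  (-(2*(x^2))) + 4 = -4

Step 1. [(-(2*(x^2))) + 4 = -4] 4 comes off first (subtract 4), so sub: -(2*(x^2)) = -8.
Step 2. [-(2*(x^2)) = -8] LHS negated; negate both sides ⇒ neg: 2*(x^2) = 8.
Step 3. [2*(x^2) = 8] LHS = 2·(…); ÷2 both sides, so div: x^2 = 4.
Step 4. [x^2 = 4] √ both sides: 4 ≥ 0 gives two branches ⇒ sqrt: x = 2 or -2.

Answer: x ∈ {-2, 2}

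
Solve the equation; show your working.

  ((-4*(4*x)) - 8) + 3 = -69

Step 1. [((-4*(4*x)) - 8) + 3 = -69] 3 comes off first (subtract 3), so sub: (-4*(4*x)) - 8 = -72.
Step 2. [(-4*(4*x)) - 8 = -72] -4 | LHS and -4 | -72: pull -4 out ⇒ factor: (4*x) + 2 = 18.
Step 3. [(4*x) + 2 = 18] subtract 2: x sits inside (… + 2). So sub: 4*x = 16.
Step 4. [4*x = 16] LHS = 4·(…); ÷4 both sides ⇒ div: x = 4.

Answer: x ∈ {4}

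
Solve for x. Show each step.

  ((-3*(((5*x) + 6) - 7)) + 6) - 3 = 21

Step 1. [((-3*(((5*x) + 6) - 7)) + 6) - 3 = 21] add 3: x sits inside (… - 3), so sub: (-3*(((5*x) + 6) - 7)) + 6 = 24.
Step 2. [(-3*(((5*x) + 6) - 7)) + 6 = 24] +6 is outermost — subtract 6 both sides ⇒ sub: -3*(((5*x) + 6) - 7) = 18.
Step 3. [-3*(((5*x) + 6) - 7) = 18] leading coefficient -3: divide by -3 ⇒ div: ((5*x) + 6) - 7 = -6.
Step 4. [((5*x) + 6) - 7 = -6] 7 comes off first (add 7). So sub: (5*x) + 6 = 1.
Step 5. [(5*x) + 6 = 1] +6 is outermost — subtract 6 both sides ⇒ sub: 5*x = -5.
Step 6. [5*x = -5] 5 out front; divide by 5 ⇒ div: x = -1.

Answer: x ∈ {-1}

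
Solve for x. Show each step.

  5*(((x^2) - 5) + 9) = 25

Step 1. [5*(((x^2) - 5) + 9) = 25] divide by the outer 5. So div: ((x^2) - 5) + 9 = 5.
Step 2. [((x^2) - 5) + 9 = 5] the outer +9 inverts by subtracting 9, so sub: (x^2) - 5 = -4.
Step 3. [(x^2) - 5 = -4] peel the -5: add 5 from each side. So sub: x^2 = 1.
Step 4. [x^2 = 1] √ both sides: 1 ≥ 0 gives two branches ⇒ sqrt: x = 1 or -1.

Answer: x ∈ {-1, 1}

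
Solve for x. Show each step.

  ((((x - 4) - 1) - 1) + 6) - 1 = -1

Step 1. [((((x - 4) - 1) - 1) + 6) - 1 = -1] 1 comes off first (add 1), so sub: (((x - 4) - 1) - 1) + 6 = 0.
Step 2. [(((x - 4) - 1) - 1) + 6 = 0] the outer +6 inverts by subtracting 6. So sub: ((x - 4) - 1) - 1 = -6.
Step 3. [((x - 4) - 1) - 1 = -6] the outer -1 inverts by adding 1, so sub: (x - 4) - 1 = -5.
Step 4. [(x - 4) - 1 = -5] 1 comes off first (add 1). So sub: x - 4 = -4.
Step 5. [x - 4 = -4] -4 is outermost — add 4 both sides. So sub: x = 0.

Answer: x ∈ {0}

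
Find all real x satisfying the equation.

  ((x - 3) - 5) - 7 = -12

Step 1. [((x - 3) - 5) - 7 = -12] the outer -7 inverts by adding 7, so sub: (x - 3) - 5 = -5.
Step 2. [(x - 3) - 5 = -5] -5 is outermost — add 5 both sides. So sub: x - 3 = 0.
Step 3. [x - 3 = 0] -3 is outermost — add 3 both sides ⇒ sub: x = 3.

Answer: x ∈ {3}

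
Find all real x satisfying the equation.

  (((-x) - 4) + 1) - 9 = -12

Step 1. [(((-x) - 4) + 1) - 9 = -12] add 9: x sits inside (… - 9) ⇒ sub: ((-x) - 4) + 1 = -3.
Step 2. [((-x) - 4) + 1 = -3] +1 is outermost — subtract 1 both sides, so sub: (-x) - 4 = -4.
Step 3. [(-x) - 4 = -4] 4 comes off first (add 4). So sub: -x = 0.
Step 4. [-x = 0] leading − — multiply by −1, so neg: x = 0.

Answer: x ∈ {0}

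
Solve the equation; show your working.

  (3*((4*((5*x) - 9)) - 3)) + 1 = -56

Step 1. [(3*((4*((5*x) - 9)) - 3)) + 1 = -56] 1 comes off first (subtract 1). So sub: 3*((4*((5*x) - 9)) - 3) = -57.
Step 2. [3*((4*((5*x) - 9)) - 3) = -57] LHS = 3·(…); ÷3 both sides. So div: (4*((5*x) - 9)) - 3 = -19.
Step 3. [(4*((5*x) - 9)) - 3 = -19] peel the -3: add 3 from each side, so sub: 4*((5*x) - 9) = -16.
Step 4. [4*((5*x) - 9) = -16] 4 out front; divide by 4. So div: (5*x) - 9 = -4.
Step 5. [(5*x) - 9 = -4] add 9: x sits inside (… - 9). So sub: 5*x = 5.
Step 6. [5*x = 5] divide by the outer 5 ⇒ div: x = 1.

Answer: x ∈ {1}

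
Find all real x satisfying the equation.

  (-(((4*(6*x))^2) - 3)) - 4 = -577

Step 1. [(-(((4*(6*x))^2) - 3)) - 4 = -577] the outer -4 inverts by adding 4 ⇒ sub: -(((4*(6*x))^2) - 3) = -573.
Step 2. [-(((4*(6*x))^2) - 3) = -573] leading − — multiply by −1. So neg: ((4*(6*x))^2) - 3 = 573.
Step 3. [((4*(6*x))^2) - 3 = 573] 3 comes off first (add 3), so sub: (4*(6*x))^2 = 576.
Step 4. [(4*(6*x))^2 = 576] 576 ≥ 0, LHS is (·)² — take ±√ ⇒ sqrt: 4*(6*x) = 24 or -24.
Step 5. [4*(6*x) = 24 or -24] leading coefficient 4: divide by 4. So div: 6*x = 6 or -6.
Step 6. [6*x = 6 or -6] LHS = 6·(…); ÷6 both sides, so div: x = 1 or -1.

Answer: x ∈ {-1, 1}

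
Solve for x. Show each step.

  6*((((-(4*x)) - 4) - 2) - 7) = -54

Step 1. [6*((((-(4*x)) - 4) - 2) - 7) = -54] 6·(inner) — divide through by 6 ⇒ div: (((-(4*x)) - 4) - 2) - 7 = -9.
Step 2. [(((-(4*x)) - 4) - 2) - 7 = -9] the outer -7 inverts by adding 7, so sub: ((-(4*x)) - 4) - 2 = -2.
Step 3. [((-(4*x)) - 4) - 2 = -2] 2 comes off first (add 2), so sub: (-(4*x)) - 4 = 0.
Step 4. [(-(4*x)) - 4 = 0] add 4: x sits inside (… - 4), so sub: -(4*x) = 4.
Step 5. [-(4*x) = 4] flip signs both sides. So neg: 4*x = -4.
Step 6. [4*x = -4] LHS = 4·(…); ÷4 both sides. So div: x = -1.

Answer: x ∈ {-1}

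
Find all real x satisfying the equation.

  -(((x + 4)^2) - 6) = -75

Step 1. [-(((x + 4)^2) - 6) = -75] LHS negated; negate both sides. So neg: ((x + 4)^2) - 6 = 75.
Step 2. [((x + 4)^2) - 6 = 75] the outer -6 inverts by adding 6, so sub: (x + 4)^2 = 81.
Step 3. [(x + 4)^2 = 81] 81 ≥ 0, LHS is (·)² — take ±√ ⇒ sqrt: x + 4 = 9 or -9.
Step 4. [x + 4 = 9 or -9] 4 comes off first (subtract 4). So sub: x = 5 or -13.

Answer: x ∈ {-13, 5}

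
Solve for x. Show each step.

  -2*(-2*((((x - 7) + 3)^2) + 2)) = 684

Step 1. [-2*(-2*((((x - 7) + 3)^2) + 2)) = 684] divide by the outer -2. So div: -2*((((x - 7) + 3)^2) + 2) = -342.
Step 2. [-2*((((x - 7) + 3)^2) + 2) = -342] leading coefficient -2: divide by -2. So div: (((x - 7) + 3)^2) + 2 = 171.
Step 3. [(((x - 7) + 3)^2) + 2 = 171] the outer +2 inverts by subtracting 2, so sub: ((x - 7) + 3)^2 = 169.
Step 4. [((x - 7) + 3)^2 = 169] LHS squared, RHS 169 ≥ 0: apply √ (±) ⇒ sqrt: (x - 7) + 3 = 13 or -13.
Step 5. [(x - 7) + 3 = 13 or -13] the outer +3 inverts by subtracting 3 ⇒ sub: x - 7 = 10 or -16.
Step 6. [x - 7 = 10 or -16] -7 is outermost — add 7 both sides, so sub: x = 17 or -9.

Answer: x ∈ {-9, 17}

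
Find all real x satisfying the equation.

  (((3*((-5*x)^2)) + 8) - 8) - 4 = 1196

Step 1. [(((3*((-5*x)^2)) + 8) - 8) - 4 = 1196] the outer -4 inverts by adding 4 ⇒ sub: ((3*((-5*x)^2)) + 8) - 8 = 1200.
Step 2. [((3*((-5*x)^2)) + 8) - 8 = 1200] 8 comes off first (add 8) ⇒ sub: (3*((-5*x)^2)) + 8 = 1208.
Step 3. [(3*((-5*x)^2)) + 8 = 1208] subtract 8: x sits inside (… + 8) ⇒ sub: 3*((-5*x)^2) = 1200.
Step 4. [3*((-5*x)^2) = 1200] LHS = 3·(…); ÷3 both sides ⇒ div: (-5*x)^2 = 400.
Step 5. [(-5*x)^2 = 400] LHS squared, RHS 400 ≥ 0: apply √ (±) ⇒ sqrt: -5*x = 20 or -20.
Step 6. [-5*x = 20 or -20] leading coefficient -5: divide by -5, so div: x = -4 or 4.

Answer: x ∈ {-4, 4}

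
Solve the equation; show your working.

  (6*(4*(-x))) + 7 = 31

Step 1. [(6*(4*(-x))) + 7 = 31] the outer +7 inverts by subtracting 7, so sub: 6*(4*(-x)) = 24.
Step 2. [6*(4*(-x)) = 24] leading coefficient 6: divide by 6, so div: 4*(-x) = 4.
Step 3. [4*(-x) = 4] 4·(inner) — divide through by 4. So div: -x = 1.
Step 4. [-x = 1] flip signs both sides ⇒ neg: x = -1.

Answer: x ∈ {-1}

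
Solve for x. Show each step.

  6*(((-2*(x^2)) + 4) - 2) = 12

Step 1. [6*(((-2*(x^2)) + 4) - 2) = 12] 6 out front; divide by 6, so div: ((-2*(x^2)) + 4) - 2 = 2.
Step 2. [((-2*(x^2)) + 4) - 2 = 2] peel the -2: add 2 from each side, so sub: (-2*(x^2)) + 4 = 4.
Step 3. [(-2*(x^2)) + 4 = 4] the outer +4 inverts by subtracting 4. So sub: -2*(x^2) = 0.
Step 4. [-2*(x^2) = 0] leading coefficient -2: divide by -2 ⇒ div: x^2 = 0.
Step 5. [x^2 = 0] LHS squared, RHS 0 ≥ 0: apply √ (±), so sqrt: x = 0.

Answer: x ∈ {0}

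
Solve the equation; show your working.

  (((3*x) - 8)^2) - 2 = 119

Step 1. [(((3*x) - 8)^2) - 2 = 119] 2 comes off first (add 2) ⇒ sub: ((3*x) - 8)^2 = 121.
Step 2. [((3*x) - 8)^2 = 121] √ both sides: 121 ≥ 0 gives two branches ⇒ sqrt: (3*x) - 8 = 11 or -11.
Step 3. [(3*x) - 8 = 11 or -11] peel the -8: add 8 from each side ⇒ sub: 3*x = 19 or -3.
Step 4. [3*x = 19 or -3] 3·(inner) — divide through by 3. So div: x = 19/3 or -1.

Answer: x ∈ {-1, 19/3}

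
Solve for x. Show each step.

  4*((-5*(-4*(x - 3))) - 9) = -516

Step 1. [4*((-5*(-4*(x - 3))) - 9) = -516] 4 out front; divide by 4, so div: (-5*(-4*(x - 3))) - 9 = -129.
Step 2. [(-5*(-4*(x - 3))) - 9 = -129] the outer -9 inverts by adding 9. So sub: -5*(-4*(x - 3)) = -120.
Step 3. [-5*(-4*(x - 3)) = -120] -5·(inner) — divide through by -5, so div: -4*(x - 3) = 24.
Step 4. [-4*(x - 3) = 24] -4 out front; divide by -4, so div: x - 3 = -6.
Step 5. [x - 3 = -6] peel the -3: add 3 from each side. So sub: x = -3.

Answer: x ∈ {-3}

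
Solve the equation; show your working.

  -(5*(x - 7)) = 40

Step 1. [-(5*(x - 7)) = 40] leading − — multiply by −1. So neg: 5*(x - 7) = -40.
Step 2. [5*(x - 7) = -40] 5 out front; divide by 5. So div: x - 7 = -8.
Step 3. [x - 7 = -8] the outer -7 inverts by adding 7. So sub: x = -1.

Answer: x ∈ {-1}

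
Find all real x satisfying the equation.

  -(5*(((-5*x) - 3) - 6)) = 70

Step 1. [-(5*(((-5*x) - 3) - 6)) = 70] flip signs both sides ⇒ neg: 5*(((-5*x) - 3) - 6) = -70.
Step 2. [5*(((-5*x) - 3) - 6) = -70] 5·(inner) — divide through by 5 ⇒ div: ((-5*x) - 3) - 6 = -14.
Step 3. [((-5*x) - 3) - 6 = -14] peel the -6: add 6 from each side, so sub: (-5*x) - 3 = -8.
Step 4. [(-5*x) - 3 = -8] the outer -3 inverts by adding 3 ⇒ sub: -5*x = -5.
Step 5. [-5*x = -5] -5·(inner) — divide through by -5, so div: x = 1.

Answer: x ∈ {1}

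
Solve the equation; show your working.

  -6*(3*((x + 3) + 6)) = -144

Step 1. [-6*(3*((x + 3) + 6)) = -144] leading coefficient -6: divide by -6 ⇒ div: 3*((x + 3) + 6) = 24.
Step 2. [3*((x + 3) + 6) = 24] 3·(inner) — divide through by 3 ⇒ div: (x + 3) + 6 = 8.
Step 3. [(x + 3) + 6 = 8] +6 is outermost — subtract 6 both sides, so sub: x + 3 = 2.
Step 4. [x + 3 = 2] 3 comes off first (subtract 3). So sub: x = -1.

Answer: x ∈ {-1}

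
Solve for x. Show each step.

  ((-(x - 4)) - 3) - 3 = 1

Step 1. [((-(x - 4)) - 3) - 3 = 1] -3 is outermost — add 3 both sides. So sub: (-(x - 4)) - 3 = 4.
Step 2. [(-(x - 4)) - 3 = 4] 3 comes off first (add 3). So sub: -(x - 4) = 7.
Step 3. [-(x - 4) = 7] LHS negated; negate both sides. So neg: x - 4 = -7.
Step 4. [x - 4 = -7] add 4: x sits inside (… - 4). So sub: x = -3.

Answer: x ∈ {-3}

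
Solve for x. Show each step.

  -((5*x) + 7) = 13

Step 1. [-((5*x) + 7) = 13] LHS negated; negate both sides, so neg: (5*x) + 7 = -13.
Step 2. [(5*x) + 7 = -13] the outer +7 inverts by subtracting 7. So sub: 5*x = -20.
Step 3. [5*x = -20] divide by the outer 5. So div: x = -4.

Answer: x ∈ {-4}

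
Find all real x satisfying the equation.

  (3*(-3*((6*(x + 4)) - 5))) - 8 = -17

Step 1. [(3*(-3*((6*(x + 4)) - 5))) - 8 = -17] peel the -8: add 8 from each side ⇒ sub: 3*(-3*((6*(x + 4)) - 5)) = -9.
Step 2. [3*(-3*((6*(x + 4)) - 5)) = -9] leading coefficient 3: divide by 3, so div: -3*((6*(x + 4)) - 5) = -3.
Step 3. [-3*((6*(x + 4)) - 5) = -3] leading coefficient -3: divide by -3. So div: (6*(x + 4)) - 5 = 1.
Step 4. [(6*(x + 4)) - 5 = 1] -5 is outermost — add 5 both sides. So sub: 6*(x + 4) = 6.
Step 5. [6*(x + 4) = 6] LHS = 6·(…); ÷6 both sides, so div: x + 4 = 1.
Step 6. [x + 4 = 1] subtract 4: x sits inside (… + 4). So sub: x = -3.

Answer: x ∈ {-3}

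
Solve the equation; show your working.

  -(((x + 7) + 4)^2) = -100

Step 1. [-(((x + 7) + 4)^2) = -100] LHS negated; negate both sides ⇒ neg: ((x + 7) + 4)^2 = 100.
Step 2. [((x + 7) + 4)^2 = 100] LHS squared, RHS 100 ≥ 0: apply √ (±) ⇒ sqrt: (x + 7) + 4 = 10 or -10.
Step 3. [(x + 7) + 4 = 10 or -10] 4 comes off first (subtract 4). So sub: x + 7 = 6 or -14.
Step 4. [x + 7 = 6 or -14] subtract 7: x sits inside (… + 7) ⇒ sub: x = -1 or -21.

Answer: x ∈ {-21, -1}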